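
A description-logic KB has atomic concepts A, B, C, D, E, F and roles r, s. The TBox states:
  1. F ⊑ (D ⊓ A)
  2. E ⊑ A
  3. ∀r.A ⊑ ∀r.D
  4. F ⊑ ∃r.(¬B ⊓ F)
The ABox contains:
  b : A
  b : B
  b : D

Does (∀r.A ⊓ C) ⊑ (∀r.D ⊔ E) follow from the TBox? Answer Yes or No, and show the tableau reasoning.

Yes

1. (∀r.A ⊓ C) ⊑ (∀r.D ⊔ E)  ⇔  ((∀r.A ⊓ C) ⊓ (∃r.¬D ⊓ ¬E)) unsat w.r.t. T
   all branches close; clash {D, ¬D} at an ∃-successor
2. Hence (∀r.A ⊓ C) ⊑ (∀r.D ⊔ E): entailed.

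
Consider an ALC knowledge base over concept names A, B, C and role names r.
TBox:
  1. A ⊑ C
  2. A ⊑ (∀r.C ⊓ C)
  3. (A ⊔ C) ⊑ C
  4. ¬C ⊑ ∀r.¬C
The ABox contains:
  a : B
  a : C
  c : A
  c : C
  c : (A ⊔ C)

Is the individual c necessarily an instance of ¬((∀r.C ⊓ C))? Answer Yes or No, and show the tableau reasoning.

1. c : ¬((∀r.C ⊓ C))?  L(c) = {A, C, (A ⊔ C)} ∪ {(∀r.C ⊓ C)}
   open: L(c) ⊇ {A, C, ∀r.C} — c ∉ ¬((∀r.C ⊓ C)) possible
2. Hence c : ¬((∀r.C ⊓ C)): not entailed.

No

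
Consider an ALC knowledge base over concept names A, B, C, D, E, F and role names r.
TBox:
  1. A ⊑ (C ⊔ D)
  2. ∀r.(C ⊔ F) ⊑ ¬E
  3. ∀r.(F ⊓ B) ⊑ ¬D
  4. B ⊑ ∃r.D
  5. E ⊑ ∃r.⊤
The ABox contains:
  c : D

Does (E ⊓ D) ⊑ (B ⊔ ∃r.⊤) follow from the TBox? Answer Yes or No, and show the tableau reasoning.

1. (E ⊓ D) ⊑ (B ⊔ ∃r.⊤)  ⇔  ((E ⊓ D) ⊓ (¬B ⊓ ∀r.⊥)) unsat w.r.t. T
   all branches close; clash {E, ¬E} at x₀
2. Hence (E ⊓ D) ⊑ (B ⊔ ∃r.⊤): entailed.

Yes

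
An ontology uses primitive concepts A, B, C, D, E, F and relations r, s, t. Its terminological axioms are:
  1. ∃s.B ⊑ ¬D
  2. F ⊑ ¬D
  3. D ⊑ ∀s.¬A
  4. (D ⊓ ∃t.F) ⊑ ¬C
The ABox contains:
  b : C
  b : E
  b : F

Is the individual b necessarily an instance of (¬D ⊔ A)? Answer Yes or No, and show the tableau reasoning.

1. b : (¬D ⊔ A)?  L(b) = {C, E, F} ∪ {(D ⊓ ¬A)}
   clash {D, ¬D} at b — b ∈ (¬D ⊔ A)
2. Hence b : (¬D ⊔ A): entailed.

Yes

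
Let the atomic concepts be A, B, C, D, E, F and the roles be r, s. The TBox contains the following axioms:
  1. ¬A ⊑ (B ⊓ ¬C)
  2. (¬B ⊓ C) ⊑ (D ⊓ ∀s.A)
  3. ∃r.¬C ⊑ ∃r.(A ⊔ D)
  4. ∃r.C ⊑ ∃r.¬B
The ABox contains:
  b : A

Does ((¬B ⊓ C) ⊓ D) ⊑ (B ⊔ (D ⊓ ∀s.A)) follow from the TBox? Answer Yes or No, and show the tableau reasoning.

Yes

1. ((¬B ⊓ C) ⊓ D) ⊑ (B ⊔ (D ⊓ ∀s.A))  ⇔  (((¬B ⊓ C) ⊓ D) ⊓ (¬B ⊓ (¬D ⊔ ∃s.¬A))) unsat w.r.t. T
   all branches close; clash {B, ¬B} at x₀
2. Hence ((¬B ⊓ C) ⊓ D) ⊑ (B ⊔ (D ⊓ ∀s.A)): entailed.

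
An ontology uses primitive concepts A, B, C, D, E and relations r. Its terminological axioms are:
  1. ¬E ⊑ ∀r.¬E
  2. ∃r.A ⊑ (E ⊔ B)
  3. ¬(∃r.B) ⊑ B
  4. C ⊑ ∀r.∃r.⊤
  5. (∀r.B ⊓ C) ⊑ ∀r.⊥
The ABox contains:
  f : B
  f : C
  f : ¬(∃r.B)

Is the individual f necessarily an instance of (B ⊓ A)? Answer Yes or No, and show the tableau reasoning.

No

1. f : (B ⊓ A)?  L(f) = {B, C, ¬(∃r.B)} ∪ {(¬B ⊔ ¬A)}
   apply at f: C⊑∀r.∃r.⊤
   open: L(f) ⊇ {B, C, E, ¬A, ∀r.¬A, …} (+ ∃-successors) — f ∉ (B ⊓ A) possible
2. Hence f : (B ⊓ A): not entailed.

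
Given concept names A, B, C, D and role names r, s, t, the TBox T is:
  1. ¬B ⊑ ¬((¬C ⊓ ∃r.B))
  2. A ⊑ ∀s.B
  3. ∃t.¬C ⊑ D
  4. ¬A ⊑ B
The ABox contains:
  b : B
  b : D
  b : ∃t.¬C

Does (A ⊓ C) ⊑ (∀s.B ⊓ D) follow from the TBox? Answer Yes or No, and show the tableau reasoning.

1. (A ⊓ C) ⊑ (∀s.B ⊓ D)  ⇔  ((A ⊓ C) ⊓ (∃s.¬B ⊔ ¬D)) unsat w.r.t. T
   apply at x₀: A⊑∀s.B
   open: L(x₀) ⊇ {A, B, C, ¬D, ∀s.B, …}
2. Hence (A ⊓ C) ⊑ (∀s.B ⊓ D): not entailed.

No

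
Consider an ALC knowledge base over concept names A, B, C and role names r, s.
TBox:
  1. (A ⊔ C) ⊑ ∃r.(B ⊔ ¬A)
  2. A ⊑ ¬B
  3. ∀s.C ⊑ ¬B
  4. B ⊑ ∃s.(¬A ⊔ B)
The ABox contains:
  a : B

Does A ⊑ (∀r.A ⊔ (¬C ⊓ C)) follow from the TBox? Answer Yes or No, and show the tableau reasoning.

1. A ⊑ (∀r.A ⊔ (¬C ⊓ C))  ⇔  (A ⊓ (∃r.¬A ⊓ (C ⊔ ¬C))) unsat w.r.t. T
   apply at x₀: A⊑¬B
   open: L(x₀) ⊇ {A, C, ¬B, ∃r.(B ⊔ ¬A), ∃r.¬A} (+ ∃-successors)
2. Hence A ⊑ (∀r.A ⊔ (¬C ⊓ C)): not entailed.

No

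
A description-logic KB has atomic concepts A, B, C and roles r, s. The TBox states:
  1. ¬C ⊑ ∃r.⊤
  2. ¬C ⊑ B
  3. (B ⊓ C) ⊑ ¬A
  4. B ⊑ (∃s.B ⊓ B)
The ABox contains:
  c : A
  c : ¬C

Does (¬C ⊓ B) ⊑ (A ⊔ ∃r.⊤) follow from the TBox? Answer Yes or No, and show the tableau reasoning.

1. (¬C ⊓ B) ⊑ (A ⊔ ∃r.⊤)  ⇔  ((¬C ⊓ B) ⊓ (¬A ⊓ ∀r.⊥)) unsat w.r.t. T
   all branches close; clash ⊥ at an ∃-successor
2. Hence (¬C ⊓ B) ⊑ (A ⊔ ∃r.⊤): entailed.

Yes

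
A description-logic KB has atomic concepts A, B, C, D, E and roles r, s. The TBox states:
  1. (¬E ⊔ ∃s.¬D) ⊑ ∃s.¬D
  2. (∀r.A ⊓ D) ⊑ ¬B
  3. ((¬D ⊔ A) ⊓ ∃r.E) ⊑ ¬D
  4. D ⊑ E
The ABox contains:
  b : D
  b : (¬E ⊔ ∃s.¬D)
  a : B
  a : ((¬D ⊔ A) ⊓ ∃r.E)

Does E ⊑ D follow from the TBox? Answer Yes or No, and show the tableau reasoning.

1. E ⊑ D  ⇔  (E ⊓ ¬D) unsat w.r.t. T
   open: L(x₀) ⊇ {E, ¬D, ∀s.D}
2. Hence E ⊑ D: not entailed.

No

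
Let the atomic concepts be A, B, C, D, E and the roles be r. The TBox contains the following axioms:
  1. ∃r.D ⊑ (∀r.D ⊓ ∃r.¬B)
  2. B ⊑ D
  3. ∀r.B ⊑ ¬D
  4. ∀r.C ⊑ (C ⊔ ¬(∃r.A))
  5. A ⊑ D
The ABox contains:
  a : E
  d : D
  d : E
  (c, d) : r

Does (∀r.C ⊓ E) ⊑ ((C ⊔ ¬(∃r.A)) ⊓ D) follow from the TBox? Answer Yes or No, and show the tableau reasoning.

No

1. (∀r.C ⊓ E) ⊑ ((C ⊔ ¬(∃r.A)) ⊓ D)  ⇔  ((∀r.C ⊓ E) ⊓ ((¬C ⊓ ∃r.A) ⊔ ¬D)) unsat w.r.t. T
   apply at x₀: ∀r.C⊑(C ⊔ ¬(∃r.A))
   open: L(x₀) ⊇ {C, E, ¬A, ¬B, ¬D, …}
2. Hence (∀r.C ⊓ E) ⊑ ((C ⊔ ¬(∃r.A)) ⊓ D): not entailed.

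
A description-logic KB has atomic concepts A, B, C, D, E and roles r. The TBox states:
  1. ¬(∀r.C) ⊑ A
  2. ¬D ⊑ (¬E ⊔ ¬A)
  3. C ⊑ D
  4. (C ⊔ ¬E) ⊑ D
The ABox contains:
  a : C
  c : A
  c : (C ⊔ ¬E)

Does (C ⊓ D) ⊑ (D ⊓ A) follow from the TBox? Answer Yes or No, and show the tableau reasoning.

No

1. (C ⊓ D) ⊑ (D ⊓ A)  ⇔  ((C ⊓ D) ⊓ (¬D ⊔ ¬A)) unsat w.r.t. T
   open: L(x₀) ⊇ {C, D, ¬A, ∀r.C}
2. Hence (C ⊓ D) ⊑ (D ⊓ A): not entailed.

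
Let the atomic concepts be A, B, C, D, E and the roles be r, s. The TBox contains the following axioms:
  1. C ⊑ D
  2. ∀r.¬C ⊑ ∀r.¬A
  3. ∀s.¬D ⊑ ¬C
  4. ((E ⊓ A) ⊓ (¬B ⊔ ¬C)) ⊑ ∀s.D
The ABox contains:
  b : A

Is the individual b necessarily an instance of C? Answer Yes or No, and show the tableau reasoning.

No

1. b : C?  L(b) = {A} ∪ {¬C}
   open: L(b) ⊇ {A, ¬C, ¬E, ∃r.C} (+ ∃-successors) — b ∉ C possible
2. Hence b : C: not entailed.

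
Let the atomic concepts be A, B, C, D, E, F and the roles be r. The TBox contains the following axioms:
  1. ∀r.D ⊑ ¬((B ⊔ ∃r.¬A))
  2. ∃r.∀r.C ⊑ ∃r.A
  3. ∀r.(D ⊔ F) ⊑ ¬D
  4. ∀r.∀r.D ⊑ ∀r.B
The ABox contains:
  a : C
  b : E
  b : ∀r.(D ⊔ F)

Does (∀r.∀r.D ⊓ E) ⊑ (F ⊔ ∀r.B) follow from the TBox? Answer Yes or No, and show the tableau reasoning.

1. (∀r.∀r.D ⊓ E) ⊑ (F ⊔ ∀r.B)  ⇔  ((∀r.∀r.D ⊓ E) ⊓ (¬F ⊓ ∃r.¬B)) unsat w.r.t. T
   all branches close; clash {B, ¬B} at an ∃-successor
2. Hence (∀r.∀r.D ⊓ E) ⊑ (F ⊔ ∀r.B): entailed.

Yes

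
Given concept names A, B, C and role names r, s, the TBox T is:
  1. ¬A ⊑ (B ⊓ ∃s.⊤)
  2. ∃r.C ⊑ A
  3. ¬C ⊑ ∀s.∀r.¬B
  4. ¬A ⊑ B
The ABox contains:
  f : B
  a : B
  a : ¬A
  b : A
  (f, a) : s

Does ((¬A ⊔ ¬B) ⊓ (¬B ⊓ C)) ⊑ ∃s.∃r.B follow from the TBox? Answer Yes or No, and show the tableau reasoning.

No

1. ((¬A ⊔ ¬B) ⊓ (¬B ⊓ C)) ⊑ ∃s.∃r.B  ⇔  (((¬A ⊔ ¬B) ⊓ (¬B ⊓ C)) ⊓ ∀s.∀r.¬B) unsat w.r.t. T
   open: L(x₀) ⊇ {A, C, ¬B, ∀s.∀r.¬B}
2. Hence ((¬A ⊔ ¬B) ⊓ (¬B ⊓ C)) ⊑ ∃s.∃r.B: not entailed.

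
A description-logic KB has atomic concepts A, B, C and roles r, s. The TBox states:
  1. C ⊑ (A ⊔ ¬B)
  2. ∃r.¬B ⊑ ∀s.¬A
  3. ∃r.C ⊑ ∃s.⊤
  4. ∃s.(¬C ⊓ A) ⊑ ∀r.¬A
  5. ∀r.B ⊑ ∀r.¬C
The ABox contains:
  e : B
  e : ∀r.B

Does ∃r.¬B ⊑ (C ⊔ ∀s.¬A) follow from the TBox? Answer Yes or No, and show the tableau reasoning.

1. ∃r.¬B ⊑ (C ⊔ ∀s.¬A)  ⇔  (∃r.¬B ⊓ (¬C ⊓ ∃s.A)) unsat w.r.t. T
   all branches close; clash {A, ¬A} at an ∃-successor
2. Hence ∃r.¬B ⊑ (C ⊔ ∀s.¬A): entailed.

Yes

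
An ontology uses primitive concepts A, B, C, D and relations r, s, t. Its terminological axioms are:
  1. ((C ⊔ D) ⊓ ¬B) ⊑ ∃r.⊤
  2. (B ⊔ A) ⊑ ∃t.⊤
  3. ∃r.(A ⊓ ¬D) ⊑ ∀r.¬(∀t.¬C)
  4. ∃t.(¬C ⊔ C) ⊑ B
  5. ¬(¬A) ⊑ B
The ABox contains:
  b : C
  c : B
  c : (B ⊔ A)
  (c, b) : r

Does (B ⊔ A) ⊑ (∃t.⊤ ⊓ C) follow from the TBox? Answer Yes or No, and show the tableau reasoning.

No

1. (B ⊔ A) ⊑ (∃t.⊤ ⊓ C)  ⇔  ((B ⊔ A) ⊓ (∀t.⊥ ⊔ ¬C)) unsat w.r.t. T
   apply at x₀: (B ⊔ A)⊑∃t.⊤
   open: L(x₀) ⊇ {B, ¬C, ∀r.(¬A ⊔ D), ∃t.⊤} (+ ∃-successors)
2. Hence (B ⊔ A) ⊑ (∃t.⊤ ⊓ C): not entailed.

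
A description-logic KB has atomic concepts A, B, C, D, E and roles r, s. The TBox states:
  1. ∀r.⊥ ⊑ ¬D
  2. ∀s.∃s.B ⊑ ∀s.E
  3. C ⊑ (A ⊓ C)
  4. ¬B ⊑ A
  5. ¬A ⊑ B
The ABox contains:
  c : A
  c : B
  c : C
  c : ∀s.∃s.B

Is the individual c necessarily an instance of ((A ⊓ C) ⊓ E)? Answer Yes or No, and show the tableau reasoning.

No

1. c : ((A ⊓ C) ⊓ E)?  L(c) = {A, B, C, ∀s.∃s.B} ∪ {((¬A ⊔ ¬C) ⊔ ¬E)}
   apply at c: ∀s.∃s.B⊑∀s.E; C⊑(A ⊓ C)
   open: L(c) ⊇ {A, B, C, ¬E, ∀s.E, …} (+ ∃-successors) — c ∉ ((A ⊓ C) ⊓ E) possible
2. Hence c : ((A ⊓ C) ⊓ E): not entailed.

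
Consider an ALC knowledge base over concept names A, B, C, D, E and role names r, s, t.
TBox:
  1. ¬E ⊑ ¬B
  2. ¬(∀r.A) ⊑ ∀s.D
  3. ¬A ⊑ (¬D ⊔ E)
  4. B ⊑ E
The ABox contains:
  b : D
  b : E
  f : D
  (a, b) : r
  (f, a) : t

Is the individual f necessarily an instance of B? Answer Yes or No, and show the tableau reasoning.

1. f : B?  L(f) = {D} ∪ {¬B}
   open: L(f) ⊇ {A, D, ¬B, ∀r.A} — f ∉ B possible
2. Hence f : B: not entailed.

No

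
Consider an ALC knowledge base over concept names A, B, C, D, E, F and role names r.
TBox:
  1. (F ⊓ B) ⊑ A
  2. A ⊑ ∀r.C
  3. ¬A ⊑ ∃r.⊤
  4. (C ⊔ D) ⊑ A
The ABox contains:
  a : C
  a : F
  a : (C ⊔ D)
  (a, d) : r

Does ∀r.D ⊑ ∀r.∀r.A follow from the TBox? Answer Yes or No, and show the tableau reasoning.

Yes

1. ∀r.D ⊑ ∀r.∀r.A  ⇔  (∀r.D ⊓ ∃r.∃r.¬A) unsat w.r.t. T
   all branches close; clash {A, ¬A} at an ∃-successor
2. Hence ∀r.D ⊑ ∀r.∀r.A: entailed.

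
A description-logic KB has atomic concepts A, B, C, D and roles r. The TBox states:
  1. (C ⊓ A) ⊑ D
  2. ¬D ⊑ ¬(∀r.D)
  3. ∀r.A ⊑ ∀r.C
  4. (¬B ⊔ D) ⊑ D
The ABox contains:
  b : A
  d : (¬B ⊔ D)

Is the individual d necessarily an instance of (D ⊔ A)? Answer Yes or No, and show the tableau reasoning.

Yes

1. d : (D ⊔ A)?  L(d) = {(¬B ⊔ D)} ∪ {(¬D ⊓ ¬A)}
   clash {D, ¬D} at d — d ∈ (D ⊔ A)
2. Hence d : (D ⊔ A): entailed.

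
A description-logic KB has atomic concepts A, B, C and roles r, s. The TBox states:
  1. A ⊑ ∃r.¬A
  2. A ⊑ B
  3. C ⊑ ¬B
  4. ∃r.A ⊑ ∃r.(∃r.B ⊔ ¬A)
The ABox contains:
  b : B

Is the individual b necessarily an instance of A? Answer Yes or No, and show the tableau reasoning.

1. b : A?  L(b) = {B} ∪ {¬A}
   open: L(b) ⊇ {B, ¬A, ¬C, ∀r.¬A} — b ∉ A possible
2. Hence b : A: not entailed.

No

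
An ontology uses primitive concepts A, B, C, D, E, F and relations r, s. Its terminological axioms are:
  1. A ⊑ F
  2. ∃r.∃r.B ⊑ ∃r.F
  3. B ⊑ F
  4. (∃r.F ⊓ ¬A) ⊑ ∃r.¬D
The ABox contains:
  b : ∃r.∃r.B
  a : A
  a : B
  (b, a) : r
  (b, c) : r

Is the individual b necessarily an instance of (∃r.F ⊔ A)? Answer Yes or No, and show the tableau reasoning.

Yes

1. b : (∃r.F ⊔ A)?  L(b) = {∃r.∃r.B} ∪ {(∀r.¬F ⊓ ¬A)}
   clash {F, ¬F} at a — b ∈ (∃r.F ⊔ A)
2. Hence b : (∃r.F ⊔ A): entailed.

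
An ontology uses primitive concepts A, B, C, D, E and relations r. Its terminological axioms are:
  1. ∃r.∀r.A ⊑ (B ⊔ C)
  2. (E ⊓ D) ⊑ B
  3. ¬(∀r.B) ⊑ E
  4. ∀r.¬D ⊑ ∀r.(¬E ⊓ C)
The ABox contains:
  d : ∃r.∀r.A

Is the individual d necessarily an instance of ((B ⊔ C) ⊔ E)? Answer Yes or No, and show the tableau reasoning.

Yes

1. d : ((B ⊔ C) ⊔ E)?  L(d) = {∃r.∀r.A} ∪ {((¬B ⊓ ¬C) ⊓ ¬E)}
   clash {E, ¬E} at d — d ∈ ((B ⊔ C) ⊔ E)
2. Hence d : ((B ⊔ C) ⊔ E): entailed.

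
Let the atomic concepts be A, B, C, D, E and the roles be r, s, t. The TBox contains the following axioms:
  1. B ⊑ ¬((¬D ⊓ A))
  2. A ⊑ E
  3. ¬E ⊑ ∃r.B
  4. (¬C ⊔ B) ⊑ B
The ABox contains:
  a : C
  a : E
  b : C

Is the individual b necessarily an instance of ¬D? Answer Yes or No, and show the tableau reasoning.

1. b : ¬D?  L(b) = {C} ∪ {D}
   open: L(b) ⊇ {C, D, E, ¬B} — b ∉ ¬D possible
2. Hence b : ¬D: not entailed.

No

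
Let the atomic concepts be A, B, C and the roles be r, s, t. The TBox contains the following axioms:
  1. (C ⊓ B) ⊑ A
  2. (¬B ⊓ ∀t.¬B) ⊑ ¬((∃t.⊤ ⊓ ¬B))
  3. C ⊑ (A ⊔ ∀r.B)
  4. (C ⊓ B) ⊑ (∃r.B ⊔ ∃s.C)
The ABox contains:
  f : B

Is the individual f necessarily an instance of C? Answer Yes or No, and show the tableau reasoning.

1. f : C?  L(f) = {B} ∪ {¬C}
   open: L(f) ⊇ {B, ¬C} — f ∉ C possible
2. Hence f : C: not entailed.

No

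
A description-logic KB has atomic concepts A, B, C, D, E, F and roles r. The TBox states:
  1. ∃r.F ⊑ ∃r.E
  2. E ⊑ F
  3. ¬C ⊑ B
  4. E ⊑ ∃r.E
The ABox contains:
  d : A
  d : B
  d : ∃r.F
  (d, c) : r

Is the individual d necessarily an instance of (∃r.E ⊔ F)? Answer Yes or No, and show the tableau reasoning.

Yes

1. d : (∃r.E ⊔ F)?  L(d) = {A, B, ∃r.F} ∪ {(∀r.¬E ⊓ ¬F)}
   clash {F, ¬F} at d — d ∈ (∃r.E ⊔ F)
2. Hence d : (∃r.E ⊔ F): entailed.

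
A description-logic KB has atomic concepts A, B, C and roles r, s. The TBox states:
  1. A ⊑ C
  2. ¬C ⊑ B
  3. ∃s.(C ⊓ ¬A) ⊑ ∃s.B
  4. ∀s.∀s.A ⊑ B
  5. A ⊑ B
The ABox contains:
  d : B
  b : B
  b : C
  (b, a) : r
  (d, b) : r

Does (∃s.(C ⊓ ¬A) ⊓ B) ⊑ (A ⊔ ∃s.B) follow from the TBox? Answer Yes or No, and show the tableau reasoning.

Yes

1. (∃s.(C ⊓ ¬A) ⊓ B) ⊑ (A ⊔ ∃s.B)  ⇔  ((∃s.(C ⊓ ¬A) ⊓ B) ⊓ (¬A ⊓ ∀s.¬B)) unsat w.r.t. T
   all branches close; clash {B, ¬B} at an ∃-successor
2. Hence (∃s.(C ⊓ ¬A) ⊓ B) ⊑ (A ⊔ ∃s.B): entailed.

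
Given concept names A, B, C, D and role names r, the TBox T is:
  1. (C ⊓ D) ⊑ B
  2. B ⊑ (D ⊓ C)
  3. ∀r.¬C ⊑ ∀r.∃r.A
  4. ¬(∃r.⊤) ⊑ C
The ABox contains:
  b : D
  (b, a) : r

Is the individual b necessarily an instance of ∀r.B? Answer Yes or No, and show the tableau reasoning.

No

1. b : ∀r.B?  L(b) = {D} ∪ {∃r.¬B}
   open: L(b) ⊇ {D, ¬B, ¬C, ∃r.C, ∃r.¬B, …} (+ ∃-successors) — b ∉ ∀r.B possible
2. Hence b : ∀r.B: not entailed.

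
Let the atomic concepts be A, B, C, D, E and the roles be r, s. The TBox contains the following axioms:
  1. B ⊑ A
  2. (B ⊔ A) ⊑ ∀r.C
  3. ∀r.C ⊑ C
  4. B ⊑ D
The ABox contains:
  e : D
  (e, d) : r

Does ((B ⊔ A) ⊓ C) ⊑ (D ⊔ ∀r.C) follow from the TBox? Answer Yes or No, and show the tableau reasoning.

Yes

1. ((B ⊔ A) ⊓ C) ⊑ (D ⊔ ∀r.C)  ⇔  (((B ⊔ A) ⊓ C) ⊓ (¬D ⊓ ∃r.¬C)) unsat w.r.t. T
   all branches close; clash {D, ¬D} at x₀
2. Hence ((B ⊔ A) ⊓ C) ⊑ (D ⊔ ∀r.C): entailed.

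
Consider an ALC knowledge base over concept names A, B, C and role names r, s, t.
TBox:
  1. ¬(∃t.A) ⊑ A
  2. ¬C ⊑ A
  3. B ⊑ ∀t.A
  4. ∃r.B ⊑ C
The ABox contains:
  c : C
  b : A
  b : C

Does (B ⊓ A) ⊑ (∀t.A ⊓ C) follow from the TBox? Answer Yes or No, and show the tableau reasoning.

1. (B ⊓ A) ⊑ (∀t.A ⊓ C)  ⇔  ((B ⊓ A) ⊓ (∃t.¬A ⊔ ¬C)) unsat w.r.t. T
   apply at x₀: B⊑∀t.A
   open: L(x₀) ⊇ {A, B, ¬C, ∀r.¬B, ∀t.A}
2. Hence (B ⊓ A) ⊑ (∀t.A ⊓ C): not entailed.

No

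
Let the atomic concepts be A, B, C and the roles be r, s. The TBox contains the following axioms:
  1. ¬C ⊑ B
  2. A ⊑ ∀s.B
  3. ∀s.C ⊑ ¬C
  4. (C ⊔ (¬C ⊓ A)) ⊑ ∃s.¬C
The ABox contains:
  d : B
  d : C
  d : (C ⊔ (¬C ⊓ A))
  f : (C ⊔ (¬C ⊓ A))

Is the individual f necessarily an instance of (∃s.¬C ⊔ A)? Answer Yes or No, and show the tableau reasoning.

Yes

1. f : (∃s.¬C ⊔ A)?  L(f) = {(C ⊔ (¬C ⊓ A))} ∪ {(∀s.C ⊓ ¬A)}
   clash {A, ¬A} at f — f ∈ (∃s.¬C ⊔ A)
2. Hence f : (∃s.¬C ⊔ A): entailed.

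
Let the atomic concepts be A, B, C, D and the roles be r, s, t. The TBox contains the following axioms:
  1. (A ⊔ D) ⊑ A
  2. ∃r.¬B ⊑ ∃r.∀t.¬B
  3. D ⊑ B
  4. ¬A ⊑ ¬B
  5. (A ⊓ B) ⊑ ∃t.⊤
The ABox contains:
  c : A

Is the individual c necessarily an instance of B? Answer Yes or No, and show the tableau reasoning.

1. c : B?  L(c) = {A} ∪ {¬B}
   open: L(c) ⊇ {A, ¬B, ¬D, ∀r.B} — c ∉ B possible
2. Hence c : B: not entailed.

No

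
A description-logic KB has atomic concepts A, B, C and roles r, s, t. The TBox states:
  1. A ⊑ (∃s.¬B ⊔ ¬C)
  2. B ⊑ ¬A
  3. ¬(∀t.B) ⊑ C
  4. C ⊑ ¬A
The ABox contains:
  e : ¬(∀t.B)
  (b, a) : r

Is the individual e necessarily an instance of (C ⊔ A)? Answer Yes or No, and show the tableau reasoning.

1. e : (C ⊔ A)?  L(e) = {¬(∀t.B)} ∪ {(¬C ⊓ ¬A)}
   clash {C, ¬C} at e — e ∈ (C ⊔ A)
2. Hence e : (C ⊔ A): entailed.

Yes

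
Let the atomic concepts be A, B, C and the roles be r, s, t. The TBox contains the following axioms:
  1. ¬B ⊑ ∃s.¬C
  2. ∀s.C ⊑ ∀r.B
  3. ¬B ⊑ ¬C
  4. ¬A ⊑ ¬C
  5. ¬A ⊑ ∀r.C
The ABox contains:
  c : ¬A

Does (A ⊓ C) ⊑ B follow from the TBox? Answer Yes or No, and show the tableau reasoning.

Yes

1. (A ⊓ C) ⊑ B  ⇔  ((A ⊓ C) ⊓ ¬B) unsat w.r.t. T
   all branches close; clash {C, ¬C} at x₀
2. Hence (A ⊓ C) ⊑ B: entailed.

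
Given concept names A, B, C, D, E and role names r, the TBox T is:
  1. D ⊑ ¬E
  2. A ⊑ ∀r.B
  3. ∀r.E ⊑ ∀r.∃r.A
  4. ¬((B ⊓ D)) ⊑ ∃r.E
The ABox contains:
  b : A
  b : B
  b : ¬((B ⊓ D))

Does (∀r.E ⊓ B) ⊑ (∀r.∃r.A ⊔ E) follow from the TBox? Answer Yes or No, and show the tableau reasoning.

Yes

1. (∀r.E ⊓ B) ⊑ (∀r.∃r.A ⊔ E)  ⇔  ((∀r.E ⊓ B) ⊓ (∃r.∀r.¬A ⊓ ¬E)) unsat w.r.t. T
   all branches close; clash {E, ¬E} at an ∃-successor
2. Hence (∀r.E ⊓ B) ⊑ (∀r.∃r.A ⊔ E): entailed.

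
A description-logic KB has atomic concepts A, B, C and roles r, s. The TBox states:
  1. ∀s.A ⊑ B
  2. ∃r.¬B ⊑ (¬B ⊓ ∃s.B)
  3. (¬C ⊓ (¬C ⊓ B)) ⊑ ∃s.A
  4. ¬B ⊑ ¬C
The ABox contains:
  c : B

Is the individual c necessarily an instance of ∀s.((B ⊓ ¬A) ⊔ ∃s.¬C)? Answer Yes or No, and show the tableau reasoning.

1. c : ∀s.((B ⊓ ¬A) ⊔ ∃s.¬C)?  L(c) = {B} ∪ {∃s.((¬B ⊔ A) ⊓ ∀s.C)}
   open: L(c) ⊇ {B, C, ∀r.B, ∃s.((¬B ⊔ A) ⊓ ∀s.C)} (+ ∃-successors) — c ∉ ∀s.((B ⊓ ¬A) ⊔ ∃s.¬C) possible
2. Hence c : ∀s.((B ⊓ ¬A) ⊔ ∃s.¬C): not entailed.

No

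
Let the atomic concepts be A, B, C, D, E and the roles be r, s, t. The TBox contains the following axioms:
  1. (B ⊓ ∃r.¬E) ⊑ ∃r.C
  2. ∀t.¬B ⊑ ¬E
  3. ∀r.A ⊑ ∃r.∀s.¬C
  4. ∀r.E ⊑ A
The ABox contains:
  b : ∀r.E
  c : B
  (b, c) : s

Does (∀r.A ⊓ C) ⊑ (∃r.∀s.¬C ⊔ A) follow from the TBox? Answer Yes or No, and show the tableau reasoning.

1. (∀r.A ⊓ C) ⊑ (∃r.∀s.¬C ⊔ A)  ⇔  ((∀r.A ⊓ C) ⊓ (∀r.∃s.C ⊓ ¬A)) unsat w.r.t. T
   all branches close; clash {A, ¬A} at x₀
2. Hence (∀r.A ⊓ C) ⊑ (∃r.∀s.¬C ⊔ A): entailed.

Yes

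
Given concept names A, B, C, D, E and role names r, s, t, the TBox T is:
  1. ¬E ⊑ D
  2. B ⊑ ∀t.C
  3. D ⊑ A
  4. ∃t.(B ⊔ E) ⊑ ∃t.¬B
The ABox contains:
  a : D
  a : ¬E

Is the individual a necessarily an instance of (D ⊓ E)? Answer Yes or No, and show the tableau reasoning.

1. a : (D ⊓ E)?  L(a) = {D, ¬E} ∪ {(¬D ⊔ ¬E)}
   apply at a: D⊑A
   open: L(a) ⊇ {A, D, ¬B, ¬E, ∀t.(¬B ⊓ ¬E)} — a ∉ (D ⊓ E) possible
2. Hence a : (D ⊓ E): not entailed.

No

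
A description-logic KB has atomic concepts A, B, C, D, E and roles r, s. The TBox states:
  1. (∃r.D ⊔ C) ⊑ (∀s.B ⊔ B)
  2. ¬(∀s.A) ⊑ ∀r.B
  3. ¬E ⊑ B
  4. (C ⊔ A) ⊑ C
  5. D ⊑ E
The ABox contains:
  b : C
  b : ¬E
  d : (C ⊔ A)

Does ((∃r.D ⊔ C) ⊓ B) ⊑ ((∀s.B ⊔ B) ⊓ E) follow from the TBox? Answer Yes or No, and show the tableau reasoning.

No

1. ((∃r.D ⊔ C) ⊓ B) ⊑ ((∀s.B ⊔ B) ⊓ E)  ⇔  (((∃r.D ⊔ C) ⊓ B) ⊓ ((∃s.¬B ⊓ ¬B) ⊔ ¬E)) unsat w.r.t. T
   apply at x₀: (∃r.D ⊔ C)⊑(∀s.B ⊔ B)
   open: L(x₀) ⊇ {B, ¬A, ¬C, ¬D, ¬E, …} (+ ∃-successors)
2. Hence ((∃r.D ⊔ C) ⊓ B) ⊑ ((∀s.B ⊔ B) ⊓ E): not entailed.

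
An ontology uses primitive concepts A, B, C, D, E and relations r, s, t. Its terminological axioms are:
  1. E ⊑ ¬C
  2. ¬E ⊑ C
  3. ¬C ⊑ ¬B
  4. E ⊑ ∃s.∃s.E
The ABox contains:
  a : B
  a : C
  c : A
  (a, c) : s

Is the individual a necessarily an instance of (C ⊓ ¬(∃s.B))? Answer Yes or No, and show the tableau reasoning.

1. a : (C ⊓ ¬(∃s.B))?  L(a) = {B, C} ∪ {(¬C ⊔ ∃s.B)}
   open: L(a) ⊇ {B, C, ¬E, ∃s.B} (+ ∃-successors) — a ∉ (C ⊓ ¬(∃s.B)) possible
2. Hence a : (C ⊓ ¬(∃s.B)): not entailed.

No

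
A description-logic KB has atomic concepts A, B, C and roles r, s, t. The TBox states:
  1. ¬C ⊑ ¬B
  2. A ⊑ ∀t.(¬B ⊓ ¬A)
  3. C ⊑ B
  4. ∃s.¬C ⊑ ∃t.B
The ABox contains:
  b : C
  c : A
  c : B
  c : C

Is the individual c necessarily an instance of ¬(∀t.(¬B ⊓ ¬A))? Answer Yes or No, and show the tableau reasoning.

1. c : ¬(∀t.(¬B ⊓ ¬A))?  L(c) = {A, B, C} ∪ {∀t.(¬B ⊓ ¬A)}
   open: L(c) ⊇ {A, B, C, ∀s.C, ∀t.(¬B ⊓ ¬A)} — c ∉ ¬(∀t.(¬B ⊓ ¬A)) possible
2. Hence c : ¬(∀t.(¬B ⊓ ¬A)): not entailed.

No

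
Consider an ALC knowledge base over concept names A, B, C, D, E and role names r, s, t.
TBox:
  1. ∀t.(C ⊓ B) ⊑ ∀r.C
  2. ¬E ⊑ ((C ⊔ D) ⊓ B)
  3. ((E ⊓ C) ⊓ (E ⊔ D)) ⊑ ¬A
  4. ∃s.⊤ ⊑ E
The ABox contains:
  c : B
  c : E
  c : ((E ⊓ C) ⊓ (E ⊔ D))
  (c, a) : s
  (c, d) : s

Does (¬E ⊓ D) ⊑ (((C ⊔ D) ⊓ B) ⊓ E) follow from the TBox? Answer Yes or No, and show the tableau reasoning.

No

1. (¬E ⊓ D) ⊑ (((C ⊔ D) ⊓ B) ⊓ E)  ⇔  ((¬E ⊓ D) ⊓ (((¬C ⊓ ¬D) ⊔ ¬B) ⊔ ¬E)) unsat w.r.t. T
   apply at x₀: ¬E⊑((C ⊔ D) ⊓ B)
   open: L(x₀) ⊇ {B, D, ¬E, ∀s.⊥, ∃t.(¬C ⊔ ¬B)} (+ ∃-successors)
2. Hence (¬E ⊓ D) ⊑ (((C ⊔ D) ⊓ B) ⊓ E): not entailed.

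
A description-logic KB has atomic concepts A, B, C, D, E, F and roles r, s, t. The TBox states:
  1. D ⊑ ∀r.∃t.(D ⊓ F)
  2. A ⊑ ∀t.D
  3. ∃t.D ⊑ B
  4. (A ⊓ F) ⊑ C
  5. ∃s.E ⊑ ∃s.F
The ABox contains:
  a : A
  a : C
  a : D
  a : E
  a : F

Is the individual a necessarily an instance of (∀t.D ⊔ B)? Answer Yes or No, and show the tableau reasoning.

Yes

1. a : (∀t.D ⊔ B)?  L(a) = {A, C, D, E, F} ∪ {(∃t.¬D ⊓ ¬B)}
   clash {B, ¬B} at a — a ∈ (∀t.D ⊔ B)
2. Hence a : (∀t.D ⊔ B): entailed.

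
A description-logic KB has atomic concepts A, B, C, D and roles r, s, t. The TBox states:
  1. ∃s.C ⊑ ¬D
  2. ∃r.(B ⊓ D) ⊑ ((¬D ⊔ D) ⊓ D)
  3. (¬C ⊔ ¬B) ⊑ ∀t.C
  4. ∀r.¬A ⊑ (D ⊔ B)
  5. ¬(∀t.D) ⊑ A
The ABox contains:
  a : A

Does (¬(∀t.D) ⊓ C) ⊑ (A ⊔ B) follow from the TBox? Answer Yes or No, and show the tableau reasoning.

1. (¬(∀t.D) ⊓ C) ⊑ (A ⊔ B)  ⇔  ((∃t.¬D ⊓ C) ⊓ (¬A ⊓ ¬B)) unsat w.r.t. T
   all branches close; clash {A, ¬A} at x₀
2. Hence (¬(∀t.D) ⊓ C) ⊑ (A ⊔ B): entailed.

Yes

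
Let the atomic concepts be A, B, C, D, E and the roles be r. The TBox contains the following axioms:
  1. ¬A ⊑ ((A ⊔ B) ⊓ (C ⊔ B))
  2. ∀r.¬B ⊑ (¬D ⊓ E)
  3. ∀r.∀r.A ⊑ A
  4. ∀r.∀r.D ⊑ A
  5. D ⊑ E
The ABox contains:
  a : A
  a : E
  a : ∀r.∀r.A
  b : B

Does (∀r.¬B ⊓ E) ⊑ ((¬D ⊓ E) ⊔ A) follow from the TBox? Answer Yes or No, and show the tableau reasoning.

Yes

1. (∀r.¬B ⊓ E) ⊑ ((¬D ⊓ E) ⊔ A)  ⇔  ((∀r.¬B ⊓ E) ⊓ ((D ⊔ ¬E) ⊓ ¬A)) unsat w.r.t. T
   all branches close; clash {E, ¬E} at x₀
2. Hence (∀r.¬B ⊓ E) ⊑ ((¬D ⊓ E) ⊔ A): entailed.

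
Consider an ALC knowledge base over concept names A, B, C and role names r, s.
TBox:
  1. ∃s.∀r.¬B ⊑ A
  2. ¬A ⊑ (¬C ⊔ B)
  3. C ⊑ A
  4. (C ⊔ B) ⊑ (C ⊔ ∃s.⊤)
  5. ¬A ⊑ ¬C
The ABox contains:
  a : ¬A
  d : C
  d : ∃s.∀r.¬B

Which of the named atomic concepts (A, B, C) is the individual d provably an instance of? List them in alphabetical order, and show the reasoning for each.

1. d : A?  L(d) = {C, ∃s.∀r.¬B} ∪ {¬A}
   clash {C, ¬C} at d — d ∈ A
2. d : B?  L(d) = {C, ∃s.∀r.¬B} ∪ {¬B}
   apply at d: ∃s.∀r.¬B⊑A; C⊑A
   open: L(d) ⊇ {A, C, ¬B, ∃s.∀r.¬B} (+ ∃-successors) — d ∉ B possible
3. d : C?  L(d) = {C, ∃s.∀r.¬B} ∪ {¬C}
   clash {C, ¬C} at d — d ∈ C
4. Entailed for d: {A, C}

{A, C}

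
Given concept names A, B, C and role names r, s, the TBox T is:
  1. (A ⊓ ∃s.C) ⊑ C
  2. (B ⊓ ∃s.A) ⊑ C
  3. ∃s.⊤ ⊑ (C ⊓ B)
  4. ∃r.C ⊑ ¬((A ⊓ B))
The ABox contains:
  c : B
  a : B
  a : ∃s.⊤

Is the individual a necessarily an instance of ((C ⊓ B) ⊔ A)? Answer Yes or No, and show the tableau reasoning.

1. a : ((C ⊓ B) ⊔ A)?  L(a) = {B, ∃s.⊤} ∪ {((¬C ⊔ ¬B) ⊓ ¬A)}
   clash {B, ¬B} at a — a ∈ ((C ⊓ B) ⊔ A)
2. Hence a : ((C ⊓ B) ⊔ A): entailed.

Yes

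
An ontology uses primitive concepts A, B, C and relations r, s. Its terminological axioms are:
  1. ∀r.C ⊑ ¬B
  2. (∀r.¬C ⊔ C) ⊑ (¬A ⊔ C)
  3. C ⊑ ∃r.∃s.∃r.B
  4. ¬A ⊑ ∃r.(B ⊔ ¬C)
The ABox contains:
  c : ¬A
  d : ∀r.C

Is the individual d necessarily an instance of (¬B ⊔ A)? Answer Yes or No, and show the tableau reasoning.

1. d : (¬B ⊔ A)?  L(d) = {∀r.C} ∪ {(B ⊓ ¬A)}
   clash {B, ¬B} at d — d ∈ (¬B ⊔ A)
2. Hence d : (¬B ⊔ A): entailed.

Yes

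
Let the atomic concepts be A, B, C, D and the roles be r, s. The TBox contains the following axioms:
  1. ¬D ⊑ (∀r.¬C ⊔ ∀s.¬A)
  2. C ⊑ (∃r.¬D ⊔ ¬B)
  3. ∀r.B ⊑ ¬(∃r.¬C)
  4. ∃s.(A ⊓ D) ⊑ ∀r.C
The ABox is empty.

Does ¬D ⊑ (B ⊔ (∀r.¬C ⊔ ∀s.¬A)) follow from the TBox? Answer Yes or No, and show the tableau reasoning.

1. ¬D ⊑ (B ⊔ (∀r.¬C ⊔ ∀s.¬A))  ⇔  (¬D ⊓ (¬B ⊓ (∃r.C ⊓ ∃s.A))) unsat w.r.t. T
   all branches close; clash {A, ¬A} at an ∃-successor
2. Hence ¬D ⊑ (B ⊔ (∀r.¬C ⊔ ∀s.¬A)): entailed.

Yes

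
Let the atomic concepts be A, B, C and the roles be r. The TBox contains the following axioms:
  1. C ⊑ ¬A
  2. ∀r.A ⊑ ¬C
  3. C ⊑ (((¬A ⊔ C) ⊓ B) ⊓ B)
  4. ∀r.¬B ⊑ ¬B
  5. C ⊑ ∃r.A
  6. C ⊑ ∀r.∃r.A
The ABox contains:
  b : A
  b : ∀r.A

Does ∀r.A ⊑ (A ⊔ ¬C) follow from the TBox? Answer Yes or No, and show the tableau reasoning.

Yes

1. ∀r.A ⊑ (A ⊔ ¬C)  ⇔  (∀r.A ⊓ (¬A ⊓ C)) unsat w.r.t. T
   all branches close; clash {C, ¬C} at x₀
2. Hence ∀r.A ⊑ (A ⊔ ¬C): entailed.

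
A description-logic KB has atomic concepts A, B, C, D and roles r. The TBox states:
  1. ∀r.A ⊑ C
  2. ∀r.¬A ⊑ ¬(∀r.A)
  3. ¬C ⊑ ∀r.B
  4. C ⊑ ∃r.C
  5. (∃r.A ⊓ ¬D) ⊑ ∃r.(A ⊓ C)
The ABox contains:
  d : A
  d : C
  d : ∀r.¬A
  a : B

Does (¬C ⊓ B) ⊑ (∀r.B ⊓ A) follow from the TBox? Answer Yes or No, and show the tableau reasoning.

No

1. (¬C ⊓ B) ⊑ (∀r.B ⊓ A)  ⇔  ((¬C ⊓ B) ⊓ (∃r.¬B ⊔ ¬A)) unsat w.r.t. T
   apply at x₀: ¬C⊑∀r.B
   open: L(x₀) ⊇ {B, D, ¬A, ¬C, ∀r.B, …} (+ ∃-successors)
2. Hence (¬C ⊓ B) ⊑ (∀r.B ⊓ A): not entailed.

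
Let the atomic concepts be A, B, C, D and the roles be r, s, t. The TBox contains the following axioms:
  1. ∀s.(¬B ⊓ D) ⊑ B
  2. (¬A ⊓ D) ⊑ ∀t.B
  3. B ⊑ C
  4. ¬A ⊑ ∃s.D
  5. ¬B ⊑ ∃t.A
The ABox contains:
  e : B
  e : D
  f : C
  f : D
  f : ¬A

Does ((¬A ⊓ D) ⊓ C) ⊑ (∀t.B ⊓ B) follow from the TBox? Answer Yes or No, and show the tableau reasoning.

No

1. ((¬A ⊓ D) ⊓ C) ⊑ (∀t.B ⊓ B)  ⇔  (((¬A ⊓ D) ⊓ C) ⊓ (∃t.¬B ⊔ ¬B)) unsat w.r.t. T
   apply at x₀: (¬A ⊓ D)⊑∀t.B; ¬A⊑∃s.D
   open: L(x₀) ⊇ {C, D, ¬A, ¬B, ∀t.B, …} (+ ∃-successors)
2. Hence ((¬A ⊓ D) ⊓ C) ⊑ (∀t.B ⊓ B): not entailed.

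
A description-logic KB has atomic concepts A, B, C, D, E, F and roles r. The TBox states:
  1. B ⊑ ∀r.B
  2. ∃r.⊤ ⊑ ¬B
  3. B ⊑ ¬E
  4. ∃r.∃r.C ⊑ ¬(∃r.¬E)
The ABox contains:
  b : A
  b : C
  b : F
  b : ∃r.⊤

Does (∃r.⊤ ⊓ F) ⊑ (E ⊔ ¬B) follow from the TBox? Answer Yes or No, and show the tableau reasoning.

1. (∃r.⊤ ⊓ F) ⊑ (E ⊔ ¬B)  ⇔  ((∃r.⊤ ⊓ F) ⊓ (¬E ⊓ B)) unsat w.r.t. T
   all branches close; clash {B, ¬B} at x₀
2. Hence (∃r.⊤ ⊓ F) ⊑ (E ⊔ ¬B): entailed.

Yes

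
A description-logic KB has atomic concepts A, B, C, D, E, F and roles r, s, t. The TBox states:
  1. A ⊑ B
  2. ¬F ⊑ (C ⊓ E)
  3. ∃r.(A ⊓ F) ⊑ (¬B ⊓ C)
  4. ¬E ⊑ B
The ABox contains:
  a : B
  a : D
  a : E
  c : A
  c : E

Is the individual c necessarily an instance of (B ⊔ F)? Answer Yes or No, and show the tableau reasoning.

1. c : (B ⊔ F)?  L(c) = {A, E} ∪ {(¬B ⊓ ¬F)}
   clash {B, ¬B} at c — c ∈ (B ⊔ F)
2. Hence c : (B ⊔ F): entailed.

Yes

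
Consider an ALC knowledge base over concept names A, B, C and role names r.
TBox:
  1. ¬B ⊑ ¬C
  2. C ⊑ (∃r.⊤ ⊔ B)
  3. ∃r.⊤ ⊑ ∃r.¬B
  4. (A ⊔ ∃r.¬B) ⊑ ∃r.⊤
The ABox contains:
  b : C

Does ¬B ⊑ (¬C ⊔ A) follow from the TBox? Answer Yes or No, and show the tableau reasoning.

1. ¬B ⊑ (¬C ⊔ A)  ⇔  (¬B ⊓ (C ⊓ ¬A)) unsat w.r.t. T
   all branches close; clash {C, ¬C} at x₀
2. Hence ¬B ⊑ (¬C ⊔ A): entailed.

Yes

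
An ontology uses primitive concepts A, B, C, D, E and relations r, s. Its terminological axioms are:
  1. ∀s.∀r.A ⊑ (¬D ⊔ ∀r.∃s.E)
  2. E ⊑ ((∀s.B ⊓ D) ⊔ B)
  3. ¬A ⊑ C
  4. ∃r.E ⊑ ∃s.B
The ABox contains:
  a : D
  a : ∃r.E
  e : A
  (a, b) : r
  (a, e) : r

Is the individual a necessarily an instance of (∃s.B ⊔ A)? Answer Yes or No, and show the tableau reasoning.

Yes

1. a : (∃s.B ⊔ A)?  L(a) = {D, ∃r.E} ∪ {(∀s.¬B ⊓ ¬A)}
   clash {B, ¬B} at an ∃-successor — a ∈ (∃s.B ⊔ A)
2. Hence a : (∃s.B ⊔ A): entailed.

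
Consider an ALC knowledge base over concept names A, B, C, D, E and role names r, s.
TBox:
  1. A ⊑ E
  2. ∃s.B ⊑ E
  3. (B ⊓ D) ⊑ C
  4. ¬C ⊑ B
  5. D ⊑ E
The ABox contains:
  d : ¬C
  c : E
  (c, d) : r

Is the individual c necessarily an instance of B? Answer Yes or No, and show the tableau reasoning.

1. c : B?  L(c) = {E} ∪ {¬B}
   open: L(c) ⊇ {C, E, ¬B} — c ∉ B possible
2. Hence c : B: not entailed.

No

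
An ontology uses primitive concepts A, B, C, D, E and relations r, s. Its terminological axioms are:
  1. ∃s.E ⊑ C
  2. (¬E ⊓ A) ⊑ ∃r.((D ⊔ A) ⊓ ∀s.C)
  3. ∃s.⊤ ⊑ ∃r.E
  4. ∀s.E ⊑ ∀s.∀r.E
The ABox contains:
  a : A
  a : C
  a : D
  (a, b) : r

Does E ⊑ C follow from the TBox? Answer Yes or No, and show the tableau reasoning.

1. E ⊑ C  ⇔  (E ⊓ ¬C) unsat w.r.t. T
   open: L(x₀) ⊇ {E, ¬C, ∀s.¬E, ∀s.∀r.E, ∀s.⊥}
2. Hence E ⊑ C: not entailed.

No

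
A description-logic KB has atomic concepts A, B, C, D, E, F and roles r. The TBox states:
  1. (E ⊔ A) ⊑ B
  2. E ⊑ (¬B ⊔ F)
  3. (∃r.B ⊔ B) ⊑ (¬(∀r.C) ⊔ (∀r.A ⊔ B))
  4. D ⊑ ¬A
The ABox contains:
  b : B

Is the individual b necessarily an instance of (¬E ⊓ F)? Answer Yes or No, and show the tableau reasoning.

No

1. b : (¬E ⊓ F)?  L(b) = {B} ∪ {(E ⊔ ¬F)}
   open: L(b) ⊇ {B, E, F, ¬D, ∃r.¬C} (+ ∃-successors) — b ∉ (¬E ⊓ F) possible
2. Hence b : (¬E ⊓ F): not entailed.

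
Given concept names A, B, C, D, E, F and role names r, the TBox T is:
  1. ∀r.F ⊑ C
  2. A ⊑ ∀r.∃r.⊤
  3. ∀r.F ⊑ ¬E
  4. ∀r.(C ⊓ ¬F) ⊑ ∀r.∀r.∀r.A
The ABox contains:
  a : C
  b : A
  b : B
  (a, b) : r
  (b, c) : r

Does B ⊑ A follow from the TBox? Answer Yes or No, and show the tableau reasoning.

1. B ⊑ A  ⇔  (B ⊓ ¬A) unsat w.r.t. T
   open: L(x₀) ⊇ {B, ¬A, ∃r.(¬C ⊔ F), ∃r.¬F} (+ ∃-successors)
2. Hence B ⊑ A: not entailed.

No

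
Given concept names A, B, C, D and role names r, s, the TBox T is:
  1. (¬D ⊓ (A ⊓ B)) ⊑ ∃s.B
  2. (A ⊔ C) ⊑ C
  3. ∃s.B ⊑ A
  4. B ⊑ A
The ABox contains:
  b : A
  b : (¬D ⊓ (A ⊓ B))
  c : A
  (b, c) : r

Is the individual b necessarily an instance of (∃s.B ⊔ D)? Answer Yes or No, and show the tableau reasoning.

Yes

1. b : (∃s.B ⊔ D)?  L(b) = {A, (¬D ⊓ (A ⊓ B))} ∪ {(∀s.¬B ⊓ ¬D)}
   clash {B, ¬B} at an ∃-successor — b ∈ (∃s.B ⊔ D)
2. Hence b : (∃s.B ⊔ D): entailed.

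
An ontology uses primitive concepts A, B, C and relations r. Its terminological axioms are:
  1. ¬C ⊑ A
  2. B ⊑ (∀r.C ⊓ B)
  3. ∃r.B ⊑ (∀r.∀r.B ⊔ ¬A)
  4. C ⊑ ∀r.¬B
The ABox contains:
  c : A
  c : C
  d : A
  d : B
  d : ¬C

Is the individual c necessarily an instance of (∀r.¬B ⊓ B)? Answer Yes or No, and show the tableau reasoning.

1. c : (∀r.¬B ⊓ B)?  L(c) = {A, C} ∪ {(∃r.B ⊔ ¬B)}
   apply at c: C⊑∀r.¬B
   open: L(c) ⊇ {A, C, ¬B, ∀r.¬B} — c ∉ (∀r.¬B ⊓ B) possible
2. Hence c : (∀r.¬B ⊓ B): not entailed.

No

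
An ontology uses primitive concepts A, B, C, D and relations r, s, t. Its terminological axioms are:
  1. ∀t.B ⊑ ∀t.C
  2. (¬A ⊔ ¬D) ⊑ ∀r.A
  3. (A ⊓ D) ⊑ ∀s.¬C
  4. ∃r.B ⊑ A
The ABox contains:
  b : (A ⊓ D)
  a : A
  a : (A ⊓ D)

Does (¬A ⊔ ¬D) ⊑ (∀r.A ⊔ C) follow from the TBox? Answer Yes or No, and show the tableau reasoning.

1. (¬A ⊔ ¬D) ⊑ (∀r.A ⊔ C)  ⇔  ((¬A ⊔ ¬D) ⊓ (∃r.¬A ⊓ ¬C)) unsat w.r.t. T
   all branches close; clash {A, ¬A} at an ∃-successor
2. Hence (¬A ⊔ ¬D) ⊑ (∀r.A ⊔ C): entailed.

Yes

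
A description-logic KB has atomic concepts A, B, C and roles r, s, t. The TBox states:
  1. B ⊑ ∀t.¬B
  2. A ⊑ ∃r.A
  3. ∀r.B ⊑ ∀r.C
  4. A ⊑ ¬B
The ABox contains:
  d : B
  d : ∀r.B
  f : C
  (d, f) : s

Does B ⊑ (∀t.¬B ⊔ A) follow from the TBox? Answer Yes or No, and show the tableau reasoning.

1. B ⊑ (∀t.¬B ⊔ A)  ⇔  (B ⊓ (∃t.B ⊓ ¬A)) unsat w.r.t. T
   all branches close; clash {B, ¬B} at an ∃-successor
2. Hence B ⊑ (∀t.¬B ⊔ A): entailed.

Yes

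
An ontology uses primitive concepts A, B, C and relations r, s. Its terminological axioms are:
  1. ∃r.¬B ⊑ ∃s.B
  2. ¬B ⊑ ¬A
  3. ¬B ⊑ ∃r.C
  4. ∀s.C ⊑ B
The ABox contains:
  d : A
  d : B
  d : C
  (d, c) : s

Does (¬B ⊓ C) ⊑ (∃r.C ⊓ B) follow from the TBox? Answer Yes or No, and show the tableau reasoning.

1. (¬B ⊓ C) ⊑ (∃r.C ⊓ B)  ⇔  ((¬B ⊓ C) ⊓ (∀r.¬C ⊔ ¬B)) unsat w.r.t. T
   apply at x₀: ¬B⊑¬A; ¬B⊑∃r.C
   open: L(x₀) ⊇ {C, ¬A, ¬B, ∀r.B, ∃r.C, …} (+ ∃-successors)
2. Hence (¬B ⊓ C) ⊑ (∃r.C ⊓ B): not entailed.

No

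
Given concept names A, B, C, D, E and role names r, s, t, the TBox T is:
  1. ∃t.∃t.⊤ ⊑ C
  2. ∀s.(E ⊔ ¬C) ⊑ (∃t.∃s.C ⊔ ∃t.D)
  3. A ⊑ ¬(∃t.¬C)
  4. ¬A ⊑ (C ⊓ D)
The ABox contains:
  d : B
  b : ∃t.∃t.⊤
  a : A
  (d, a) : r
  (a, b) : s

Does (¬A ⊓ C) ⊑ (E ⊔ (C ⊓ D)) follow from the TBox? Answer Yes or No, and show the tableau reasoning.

1. (¬A ⊓ C) ⊑ (E ⊔ (C ⊓ D))  ⇔  ((¬A ⊓ C) ⊓ (¬E ⊓ (¬C ⊔ ¬D))) unsat w.r.t. T
   all branches close; clash {D, ¬D} at x₀
2. Hence (¬A ⊓ C) ⊑ (E ⊔ (C ⊓ D)): entailed.

Yes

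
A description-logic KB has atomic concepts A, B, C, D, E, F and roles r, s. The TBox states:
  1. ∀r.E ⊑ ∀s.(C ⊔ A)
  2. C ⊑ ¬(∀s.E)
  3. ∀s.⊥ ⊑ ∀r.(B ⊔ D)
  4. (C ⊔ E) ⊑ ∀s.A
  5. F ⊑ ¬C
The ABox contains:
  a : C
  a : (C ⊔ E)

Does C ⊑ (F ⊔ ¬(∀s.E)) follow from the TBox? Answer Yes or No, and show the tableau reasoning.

1. C ⊑ (F ⊔ ¬(∀s.E))  ⇔  (C ⊓ (¬F ⊓ ∀s.E)) unsat w.r.t. T
   all branches close; clash {E, ¬E} at an ∃-successor
2. Hence C ⊑ (F ⊔ ¬(∀s.E)): entailed.

Yes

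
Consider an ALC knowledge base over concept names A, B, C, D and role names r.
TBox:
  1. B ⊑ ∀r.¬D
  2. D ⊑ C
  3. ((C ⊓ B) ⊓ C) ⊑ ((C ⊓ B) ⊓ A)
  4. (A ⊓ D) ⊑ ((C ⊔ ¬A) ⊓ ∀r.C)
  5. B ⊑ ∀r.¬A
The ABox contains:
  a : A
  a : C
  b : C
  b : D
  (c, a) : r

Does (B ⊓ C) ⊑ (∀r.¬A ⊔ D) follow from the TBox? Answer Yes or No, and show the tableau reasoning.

Yes

1. (B ⊓ C) ⊑ (∀r.¬A ⊔ D)  ⇔  ((B ⊓ C) ⊓ (∃r.A ⊓ ¬D)) unsat w.r.t. T
   all branches close; clash {A, ¬A} at an ∃-successor
2. Hence (B ⊓ C) ⊑ (∀r.¬A ⊔ D): entailed.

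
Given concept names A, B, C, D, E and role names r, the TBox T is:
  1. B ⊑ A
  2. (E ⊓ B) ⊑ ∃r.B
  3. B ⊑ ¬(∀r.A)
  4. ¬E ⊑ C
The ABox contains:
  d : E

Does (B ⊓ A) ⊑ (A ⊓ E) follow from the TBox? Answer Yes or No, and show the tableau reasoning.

No

1. (B ⊓ A) ⊑ (A ⊓ E)  ⇔  ((B ⊓ A) ⊓ (¬A ⊔ ¬E)) unsat w.r.t. T
   apply at x₀: B⊑¬(∀r.A)
   open: L(x₀) ⊇ {A, B, C, ¬E, ∃r.¬A} (+ ∃-successors)
2. Hence (B ⊓ A) ⊑ (A ⊓ E): not entailed.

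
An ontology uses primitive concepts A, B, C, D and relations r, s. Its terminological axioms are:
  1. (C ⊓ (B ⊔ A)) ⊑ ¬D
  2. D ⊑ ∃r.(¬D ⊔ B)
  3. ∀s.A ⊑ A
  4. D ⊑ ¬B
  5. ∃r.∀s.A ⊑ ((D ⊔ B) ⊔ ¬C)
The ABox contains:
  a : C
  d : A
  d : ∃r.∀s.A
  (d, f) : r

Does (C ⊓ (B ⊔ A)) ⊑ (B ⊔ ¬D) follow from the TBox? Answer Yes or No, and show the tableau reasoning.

Yes

1. (C ⊓ (B ⊔ A)) ⊑ (B ⊔ ¬D)  ⇔  ((C ⊓ (B ⊔ A)) ⊓ (¬B ⊓ D)) unsat w.r.t. T
   all branches close; clash {D, ¬D} at x₀
2. Hence (C ⊓ (B ⊔ A)) ⊑ (B ⊔ ¬D): entailed.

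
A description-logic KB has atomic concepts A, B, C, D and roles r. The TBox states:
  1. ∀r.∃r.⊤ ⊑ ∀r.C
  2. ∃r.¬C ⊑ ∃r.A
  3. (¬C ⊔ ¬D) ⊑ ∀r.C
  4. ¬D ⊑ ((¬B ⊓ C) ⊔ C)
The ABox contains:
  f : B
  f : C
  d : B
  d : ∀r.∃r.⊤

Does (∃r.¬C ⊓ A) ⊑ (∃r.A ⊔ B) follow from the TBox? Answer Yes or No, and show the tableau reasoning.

Yes

1. (∃r.¬C ⊓ A) ⊑ (∃r.A ⊔ B)  ⇔  ((∃r.¬C ⊓ A) ⊓ (∀r.¬A ⊓ ¬B)) unsat w.r.t. T
   all branches close; clash {C, ¬C} at an ∃-successor
2. Hence (∃r.¬C ⊓ A) ⊑ (∃r.A ⊔ B): entailed.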